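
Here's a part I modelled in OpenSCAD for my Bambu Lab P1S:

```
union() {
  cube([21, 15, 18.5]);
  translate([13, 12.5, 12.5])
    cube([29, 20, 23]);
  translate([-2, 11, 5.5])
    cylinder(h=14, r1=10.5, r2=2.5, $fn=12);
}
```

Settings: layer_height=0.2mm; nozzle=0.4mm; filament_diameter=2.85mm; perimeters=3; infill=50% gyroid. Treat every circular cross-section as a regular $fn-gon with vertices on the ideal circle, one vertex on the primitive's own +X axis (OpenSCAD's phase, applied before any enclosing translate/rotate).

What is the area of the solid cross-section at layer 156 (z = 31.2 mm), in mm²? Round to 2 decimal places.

580.00 mm²

At z = 31.2 mm: the cube is absent (z outside [0, 18.5]); the cube at (13, 12.5) is present — its section is the full 29×20 rectangle (area 580.00 mm²); the cone at (-2, 11) is absent (z outside [5.5, 19.5]); Merging all regions: only the 29×20 cube at (13, 12.5) is present, so the union is just that shape — area = 580.00 mm². Overall, the cross-section is a single solid region. Net area = 580.00 mm².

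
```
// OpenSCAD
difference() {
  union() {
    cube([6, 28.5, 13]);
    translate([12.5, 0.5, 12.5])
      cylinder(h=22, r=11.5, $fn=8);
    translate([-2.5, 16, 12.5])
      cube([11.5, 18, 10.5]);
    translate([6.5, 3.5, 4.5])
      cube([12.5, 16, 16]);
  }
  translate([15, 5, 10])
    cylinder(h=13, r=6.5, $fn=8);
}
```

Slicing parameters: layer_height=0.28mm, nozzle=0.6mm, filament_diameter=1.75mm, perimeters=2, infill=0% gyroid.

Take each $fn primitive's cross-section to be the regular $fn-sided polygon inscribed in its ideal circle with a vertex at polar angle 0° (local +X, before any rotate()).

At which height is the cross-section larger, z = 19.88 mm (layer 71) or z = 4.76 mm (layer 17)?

layer 71 (z = 19.88 mm)

Layer 71 (z = 19.88): the cube is not intersected at this z (z outside [0, 13]); the cylinder at (12.5, 0.5): section is a regular 8-gon, circumradius r=11.5 (area = (8/2)·11.500²·sin(360°/8) = 374.06 mm²); the cube at (-2.5, 16) (footprint 11.5×18) is included at this height (area 207.00 mm²); the cube at (6.5, 3.5) (footprint 12.5×16) is included at this height (area 200.00 mm²); Combining (union): the regions partially overlap — summed areas 781.06 mm² minus the doubly-counted overlap 98.79 mm² gives 682.27 mm² — area = 682.27 mm²; the cylinder at (15, 5): section is a regular 8-gon, circumradius r=6.5 (area = (8/2)·6.500²·sin(360°/8) = 119.50 mm²); Taking the first minus the rest: starting from the result so far (682.27 mm²), the r=6.5 cylinder at (15, 5) partially overlaps it — only the 119.11 mm² overlap (of its 119.50 mm²) is removed, clipping the outline — area = 563.16 mm². So its area = 563.16 mm². Layer 17 (z = 4.76): the 6×28.5 cube contributes its full rectangle (area 171.00 mm²); the cylinder at (12.5, 0.5) is absent (z outside [12.5, 34.5]); the cube at (-2.5, 16) does not reach this height (z outside [12.5, 23]); the cube at (6.5, 3.5) (footprint 12.5×16) is included at this height (area 200.00 mm²); Taking the union: the 2 present regions are separate (no shared area or edge), so areas and boundary lengths simply add and each stays a separate island — area = 371.00 mm²; the cylinder at (15, 5) is absent (z outside [10, 23]); Taking the first minus the rest: none of the subtracted shapes is present at this height, so the result so far is unchanged — area = 371.00 mm². So its area = 371.00 mm². Layer 71 is larger (563.16 vs 371.00 mm²).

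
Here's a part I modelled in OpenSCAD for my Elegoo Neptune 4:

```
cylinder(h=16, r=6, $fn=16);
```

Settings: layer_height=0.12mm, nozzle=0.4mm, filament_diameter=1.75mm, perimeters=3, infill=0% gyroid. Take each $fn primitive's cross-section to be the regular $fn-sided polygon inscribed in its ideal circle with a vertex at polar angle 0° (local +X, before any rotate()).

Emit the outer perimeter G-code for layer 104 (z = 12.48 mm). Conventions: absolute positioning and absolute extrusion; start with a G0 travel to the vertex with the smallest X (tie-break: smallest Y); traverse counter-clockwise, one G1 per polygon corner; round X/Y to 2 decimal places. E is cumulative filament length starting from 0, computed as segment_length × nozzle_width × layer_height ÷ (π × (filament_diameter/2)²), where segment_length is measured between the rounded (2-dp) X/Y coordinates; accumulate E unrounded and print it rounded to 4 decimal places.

G0 X-6.00 Y0.00 Z12.48
G1 X-5.54 Y-2.30 E0.0468
G1 X-4.24 Y-4.24 E0.0934
G1 X-2.30 Y-5.54 E0.1400
G1 X0.00 Y-6.00 E0.1868
G1 X2.30 Y-5.54 E0.2336
G1 X4.24 Y-4.24 E0.2802
G1 X5.54 Y-2.30 E0.3268
G1 X6.00 Y0.00 E0.3736
G1 X5.54 Y2.30 E0.4205
G1 X4.24 Y4.24 E0.4671
G1 X2.30 Y5.54 E0.5137
G1 X0.00 Y6.00 E0.5605
G1 X-2.30 Y5.54 E0.6073
G1 X-4.24 Y4.24 E0.6539
G1 X-5.54 Y2.30 E0.7005
G1 X-6.00 Y0.00 E0.7473

At z = 12.48 mm: the cylinder: section is a regular 16-gon, circumradius r=6. The outline is a single polygon with 16 vertices. Extrusion per mm of travel: 0.4 × 0.12 / (π × 0.875²) = 0.019956. Accumulating E over each segment gives final E = 0.7473.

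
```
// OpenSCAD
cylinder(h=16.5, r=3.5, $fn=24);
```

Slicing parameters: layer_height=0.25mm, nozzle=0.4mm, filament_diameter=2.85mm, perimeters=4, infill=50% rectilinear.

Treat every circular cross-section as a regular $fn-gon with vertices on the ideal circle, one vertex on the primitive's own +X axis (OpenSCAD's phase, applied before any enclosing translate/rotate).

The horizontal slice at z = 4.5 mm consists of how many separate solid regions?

At z = 4.5 mm: the r=3.5 cylinder contributes a regular 24-gon of circumradius 3.5. The result has 1 disconnected region.

1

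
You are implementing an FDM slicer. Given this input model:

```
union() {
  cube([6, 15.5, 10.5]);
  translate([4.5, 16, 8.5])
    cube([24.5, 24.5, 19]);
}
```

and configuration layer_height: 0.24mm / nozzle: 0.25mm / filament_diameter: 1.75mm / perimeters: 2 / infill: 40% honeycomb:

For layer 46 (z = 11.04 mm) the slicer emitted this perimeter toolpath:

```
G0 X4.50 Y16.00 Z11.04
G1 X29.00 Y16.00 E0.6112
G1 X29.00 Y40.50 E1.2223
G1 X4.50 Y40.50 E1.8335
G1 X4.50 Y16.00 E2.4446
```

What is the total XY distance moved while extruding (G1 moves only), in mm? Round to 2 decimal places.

98.00 mm

Sum the Euclidean lengths of each G1 segment: total = 98.00 mm.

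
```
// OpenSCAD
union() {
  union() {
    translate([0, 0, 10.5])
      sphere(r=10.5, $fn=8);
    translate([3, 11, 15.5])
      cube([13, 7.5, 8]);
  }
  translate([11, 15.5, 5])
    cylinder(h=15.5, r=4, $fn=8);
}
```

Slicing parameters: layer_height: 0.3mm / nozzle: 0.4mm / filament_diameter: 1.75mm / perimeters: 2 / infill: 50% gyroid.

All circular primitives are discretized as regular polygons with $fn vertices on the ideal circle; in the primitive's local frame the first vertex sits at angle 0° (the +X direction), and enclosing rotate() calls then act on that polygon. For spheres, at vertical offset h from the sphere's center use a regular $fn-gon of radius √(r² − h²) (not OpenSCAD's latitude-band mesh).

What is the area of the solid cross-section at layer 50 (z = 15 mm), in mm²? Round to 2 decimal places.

299.81 mm²

At z = 15 mm: the r=10.5 sphere contributes a regular 8-gon of circumradius √(10.5²−4.5²) = 9.487 (area = (8/2)·9.487²·sin(360°/8) = 254.56 mm²); the cube at (3, 11) does not reach this height (z outside [15.5, 23.5]); Merging all regions: only the r=10.5 sphere is present, so the union is just that shape — area = 254.56 mm²; the r=4 cylinder at (11, 15.5) gives a regular 8-gon of circumradius 4 (constant along its height) (area = (8/2)·4.000²·sin(360°/8) = 45.25 mm²); Taking the union: the 2 present regions are separate (no shared area or edge), so areas and boundary lengths simply add and each stays a separate island — area = 299.81 mm². Overall, the cross-section has 2 separate islands. Net area = 299.81 mm².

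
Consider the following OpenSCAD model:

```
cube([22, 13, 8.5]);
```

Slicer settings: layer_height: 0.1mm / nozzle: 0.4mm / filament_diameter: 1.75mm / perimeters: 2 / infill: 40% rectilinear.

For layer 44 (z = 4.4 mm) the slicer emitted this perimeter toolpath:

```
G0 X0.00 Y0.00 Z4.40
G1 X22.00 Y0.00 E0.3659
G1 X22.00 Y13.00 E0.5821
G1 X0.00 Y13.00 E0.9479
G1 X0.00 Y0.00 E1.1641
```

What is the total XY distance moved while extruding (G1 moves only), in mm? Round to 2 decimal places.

70.00 mm

Sum the Euclidean lengths of each G1 segment: total = 70.00 mm.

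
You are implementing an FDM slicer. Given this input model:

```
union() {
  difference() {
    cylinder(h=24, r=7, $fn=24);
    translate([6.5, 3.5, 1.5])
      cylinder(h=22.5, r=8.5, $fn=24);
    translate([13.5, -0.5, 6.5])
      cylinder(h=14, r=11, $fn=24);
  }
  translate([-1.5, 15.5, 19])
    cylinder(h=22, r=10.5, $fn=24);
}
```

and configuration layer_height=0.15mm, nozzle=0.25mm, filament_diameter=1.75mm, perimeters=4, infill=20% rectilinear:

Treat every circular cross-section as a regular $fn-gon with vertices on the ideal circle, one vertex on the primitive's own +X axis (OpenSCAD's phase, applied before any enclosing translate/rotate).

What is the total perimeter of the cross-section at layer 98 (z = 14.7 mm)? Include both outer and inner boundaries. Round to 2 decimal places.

39.84 mm

At z = 14.7 mm: the r=7 cylinder contributes a regular 24-gon of circumradius 7 (perimeter = 2·24·7.000·sin(180°/24) = 43.86 mm); the r=8.5 cylinder at (6.5, 3.5) gives a regular 24-gon of circumradius 8.5 (constant along its height) (perimeter = 2·24·8.500·sin(180°/24) = 53.25 mm); the r=11 cylinder at (13.5, -0.5) gives a regular 24-gon of circumradius 11 (constant along its height) (perimeter = 2·24·11.000·sin(180°/24) = 68.92 mm); Taking the first minus the rest: starting from the r=7 cylinder, the r=8.5 cylinder at (6.5, 3.5) partially overlaps it — only the 76.43 mm² overlap (of its 224.40 mm²) is removed, clipping the outline; the r=11 cylinder at (13.5, -0.5) partially overlaps it — only the 1.09 mm² overlap (of its 375.81 mm²) is removed, clipping the outline — boundary = 39.84 mm; the cylinder at (-1.5, 15.5) is not intersected at this z (z outside [19, 41]); Combining (union): only that combined region is present, so the union is just that shape — boundary = 39.84 mm. Overall, the cross-section is a single solid region. Total boundary length (outer) = 39.84 mm.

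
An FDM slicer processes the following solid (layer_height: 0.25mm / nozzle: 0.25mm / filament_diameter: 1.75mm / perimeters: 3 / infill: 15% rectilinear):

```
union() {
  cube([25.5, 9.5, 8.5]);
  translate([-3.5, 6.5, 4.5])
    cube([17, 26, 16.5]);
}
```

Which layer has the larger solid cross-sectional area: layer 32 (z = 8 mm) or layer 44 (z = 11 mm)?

layer 32 (z = 8 mm)

Layer 32 (z = 8): the 25.5×9.5 cube contributes its full rectangle (area 242.25 mm²); the cube at (-3.5, 6.5) (footprint 17×26) is included at this height (area 442.00 mm²); Combining (union): the regions partially overlap — summed areas 684.25 mm² minus the doubly-counted overlap 40.50 mm² gives 643.75 mm² — area = 643.75 mm². So its area = 643.75 mm². Layer 44 (z = 11): the cube does not reach this height (z outside [0, 8.5]); the 17×26 cube at (-3.5, 6.5) contributes its full rectangle (area 442.00 mm²); Merging all regions: only the 17×26 cube at (-3.5, 6.5) is present, so the union is just that shape — area = 442.00 mm². So its area = 442.00 mm². Layer 32 is larger (643.75 vs 442.00 mm²).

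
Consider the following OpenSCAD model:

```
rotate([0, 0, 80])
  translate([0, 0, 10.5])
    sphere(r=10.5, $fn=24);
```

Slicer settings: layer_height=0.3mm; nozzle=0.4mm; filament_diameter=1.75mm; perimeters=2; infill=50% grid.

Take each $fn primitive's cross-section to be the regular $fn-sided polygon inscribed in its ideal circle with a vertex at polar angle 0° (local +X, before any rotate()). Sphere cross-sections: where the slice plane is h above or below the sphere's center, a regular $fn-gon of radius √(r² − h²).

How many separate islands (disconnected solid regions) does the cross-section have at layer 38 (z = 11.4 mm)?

1

At z = 11.4 mm: the r=10.5 sphere contributes a regular 24-gon of circumradius √(10.5²−0.9²) = 10.461; (rotated 80° about Z; rotation is an isometry so areas/perimeters/island counts are preserved). Overall, the cross-section is a single solid region. Island count = 1.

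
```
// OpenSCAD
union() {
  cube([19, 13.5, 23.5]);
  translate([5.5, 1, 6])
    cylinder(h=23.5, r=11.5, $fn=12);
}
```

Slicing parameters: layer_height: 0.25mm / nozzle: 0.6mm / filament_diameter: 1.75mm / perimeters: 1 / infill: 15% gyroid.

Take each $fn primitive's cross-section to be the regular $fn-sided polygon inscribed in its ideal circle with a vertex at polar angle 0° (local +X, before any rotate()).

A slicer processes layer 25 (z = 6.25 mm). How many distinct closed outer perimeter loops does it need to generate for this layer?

1

At z = 6.25 mm: the 19×13.5 cube contributes its full rectangle; the r=11.5 cylinder at (5.5, 1) contributes a regular 12-gon of circumradius 11.5; Taking the union: the regions partially overlap (shared area 175.25 mm²), so overlapping operands fuse into one piece — 1 connected region. The result has 1 disconnected region.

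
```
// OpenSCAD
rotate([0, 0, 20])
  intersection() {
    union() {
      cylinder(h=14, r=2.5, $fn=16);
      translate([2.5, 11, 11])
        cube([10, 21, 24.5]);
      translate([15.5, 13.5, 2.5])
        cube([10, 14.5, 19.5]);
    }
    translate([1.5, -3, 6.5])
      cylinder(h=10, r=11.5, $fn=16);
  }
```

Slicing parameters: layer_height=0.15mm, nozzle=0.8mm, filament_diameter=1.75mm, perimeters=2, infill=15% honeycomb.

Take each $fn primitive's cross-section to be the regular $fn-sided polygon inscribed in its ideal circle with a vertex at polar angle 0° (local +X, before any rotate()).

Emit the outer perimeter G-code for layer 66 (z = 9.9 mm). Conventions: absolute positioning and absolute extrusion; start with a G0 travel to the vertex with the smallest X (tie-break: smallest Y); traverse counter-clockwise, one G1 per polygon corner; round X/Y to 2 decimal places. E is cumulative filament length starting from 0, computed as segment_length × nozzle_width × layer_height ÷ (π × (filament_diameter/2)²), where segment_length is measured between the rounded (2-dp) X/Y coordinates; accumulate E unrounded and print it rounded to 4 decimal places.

G0 X-2.50 Y0.11 Z9.90
G1 X-2.35 Y-0.86 E0.0490
G1 X-1.84 Y-1.69 E0.0976
G1 X-1.06 Y-2.27 E0.1461
G1 X-0.11 Y-2.50 E0.1948
G1 X0.86 Y-2.35 E0.2438
G1 X1.69 Y-1.84 E0.2924
G1 X2.27 Y-1.06 E0.3409
G1 X2.50 Y-0.11 E0.3897
G1 X2.35 Y0.86 E0.4386
G1 X1.84 Y1.69 E0.4872
G1 X1.06 Y2.27 E0.5357
G1 X0.11 Y2.50 E0.5845
G1 X-0.86 Y2.35 E0.6335
G1 X-1.69 Y1.84 E0.6821
G1 X-2.27 Y1.06 E0.7305
G1 X-2.50 Y0.11 E0.7793

At z = 9.9 mm: the r=2.5 cylinder gives a regular 16-gon of circumradius 2.5 (constant along its height); the cube at (2.5, 11) is not intersected at this z (z outside [11, 35.5]); the cube at (15.5, 13.5) is present — its section is the full 10×14.5 rectangle; Merging all regions: the 2 present regions are separate (no shared area or edge), so areas and boundary lengths simply add and each stays a separate island — 2 connected regions; the cylinder at (1.5, -3): section is a regular 16-gon, circumradius r=11.5; Taking the intersection: the r=11.5 cylinder at (1.5, -3) partially overlaps the result so far; clipping to the common part keeps 19.13 mm² — 1 connected region; (rotated 20° about Z; rotation is an isometry so areas/perimeters/island counts are preserved). The outline is a single polygon with 16 vertices. Extrusion per mm of travel: 0.8 × 0.15 / (π × 0.875²) = 0.049890. Accumulating E over each segment gives final E = 0.7793.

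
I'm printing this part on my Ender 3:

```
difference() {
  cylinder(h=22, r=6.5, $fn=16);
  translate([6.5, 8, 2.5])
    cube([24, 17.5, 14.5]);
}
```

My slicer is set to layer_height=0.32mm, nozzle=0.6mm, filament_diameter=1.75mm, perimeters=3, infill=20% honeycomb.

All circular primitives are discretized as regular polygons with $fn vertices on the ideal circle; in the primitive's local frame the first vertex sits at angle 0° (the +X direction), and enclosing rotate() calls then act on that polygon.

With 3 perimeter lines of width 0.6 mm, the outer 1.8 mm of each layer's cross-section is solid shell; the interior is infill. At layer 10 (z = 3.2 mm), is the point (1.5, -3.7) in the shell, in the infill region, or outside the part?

infill

At z = 3.2 mm: the r=6.5 cylinder contributes a regular 16-gon of circumradius 6.5; the 24×17.5 cube at (6.5, 8) contributes its full rectangle; Subtracting the remaining from the first: starting from the r=6.5 cylinder, the 24×17.5 cube at (6.5, 8) misses the remaining region (no effect) — 1 connected region. Overall, the cross-section is a single solid region. The nearest boundary edge runs (2.49, -6.01)→(-0.00, -6.50); distance from the point to it = 2.45 mm. The point is inside the cross-section and 2.45 mm from the nearest boundary — more than the 1.8 mm shell width (3 × 0.6), so it's in the infill interior.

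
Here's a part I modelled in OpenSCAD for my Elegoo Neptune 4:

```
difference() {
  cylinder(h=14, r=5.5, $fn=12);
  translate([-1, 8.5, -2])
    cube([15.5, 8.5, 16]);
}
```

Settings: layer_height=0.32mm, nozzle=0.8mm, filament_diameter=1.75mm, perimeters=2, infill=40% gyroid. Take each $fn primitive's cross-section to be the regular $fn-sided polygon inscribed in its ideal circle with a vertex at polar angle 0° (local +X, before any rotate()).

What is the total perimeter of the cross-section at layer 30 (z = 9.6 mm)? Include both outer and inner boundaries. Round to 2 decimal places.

34.16 mm

At z = 9.6 mm: the cylinder: section is a regular 12-gon, circumradius r=5.5 (perimeter = 2·12·5.500·sin(180°/12) = 34.16 mm); the cube at (-1, 8.5) is present — its section is the full 15.5×8.5 rectangle (perimeter 48.00 mm); Subtracting the remaining from the first: starting from the r=5.5 cylinder, the 15.5×8.5 cube at (-1, 8.5) misses the remaining region (no effect) — boundary = 34.16 mm. Overall, the cross-section is a single solid region. Total boundary length (outer) = 34.16 mm.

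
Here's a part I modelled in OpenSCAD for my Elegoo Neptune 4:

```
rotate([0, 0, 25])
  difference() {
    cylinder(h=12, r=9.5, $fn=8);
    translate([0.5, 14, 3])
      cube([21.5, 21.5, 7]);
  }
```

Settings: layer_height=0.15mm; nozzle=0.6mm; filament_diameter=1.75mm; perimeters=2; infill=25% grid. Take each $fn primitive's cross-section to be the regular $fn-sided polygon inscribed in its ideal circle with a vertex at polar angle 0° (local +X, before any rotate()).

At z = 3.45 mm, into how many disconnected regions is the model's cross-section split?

1

At z = 3.45 mm: the r=9.5 cylinder gives a regular 8-gon of circumradius 9.5 (constant along its height); the 21.5×21.5 cube at (0.5, 14) contributes its full rectangle; Subtracting the remaining from the first: starting from the r=9.5 cylinder, the 21.5×21.5 cube at (0.5, 14) misses the remaining region (no effect) — 1 connected region; (whole slice rotated 25° about Z — lengths, areas and connectivity unchanged). The result has 1 disconnected region.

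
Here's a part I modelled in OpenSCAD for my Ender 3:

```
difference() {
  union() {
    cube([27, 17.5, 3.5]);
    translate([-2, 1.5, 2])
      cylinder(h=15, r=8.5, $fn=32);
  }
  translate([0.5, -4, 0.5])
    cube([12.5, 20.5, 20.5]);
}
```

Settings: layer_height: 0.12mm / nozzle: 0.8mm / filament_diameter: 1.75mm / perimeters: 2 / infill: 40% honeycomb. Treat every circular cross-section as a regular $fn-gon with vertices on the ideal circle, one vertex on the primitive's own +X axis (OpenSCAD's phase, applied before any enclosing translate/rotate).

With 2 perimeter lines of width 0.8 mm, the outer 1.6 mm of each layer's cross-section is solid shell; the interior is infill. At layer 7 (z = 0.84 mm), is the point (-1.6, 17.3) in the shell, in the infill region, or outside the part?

outside

At z = 0.84 mm: the 27×17.5 cube contributes its full rectangle; the cylinder at (-2, 1.5) is not intersected at this z (z outside [2, 17]); Combining (union): only the 27×17.5 cube is present, so the union is just that shape — 1 connected region; the 12.5×20.5 cube at (0.5, -4) contributes its full rectangle; Subtracting the remaining from the first: starting from the result so far, the 12.5×20.5 cube at (0.5, -4) partially overlaps it — only the 206.25 mm² overlap (of its 256.25 mm²) is removed, clipping the outline — 1 connected region. Overall, the cross-section is a single solid region. The nearest boundary edge runs (0.00, 0.00)→(0.00, 17.50); distance from the point to it = 1.60 mm. The point is not inside any of the regions above, so it lies outside the cross-section (1.60 mm from the nearest boundary).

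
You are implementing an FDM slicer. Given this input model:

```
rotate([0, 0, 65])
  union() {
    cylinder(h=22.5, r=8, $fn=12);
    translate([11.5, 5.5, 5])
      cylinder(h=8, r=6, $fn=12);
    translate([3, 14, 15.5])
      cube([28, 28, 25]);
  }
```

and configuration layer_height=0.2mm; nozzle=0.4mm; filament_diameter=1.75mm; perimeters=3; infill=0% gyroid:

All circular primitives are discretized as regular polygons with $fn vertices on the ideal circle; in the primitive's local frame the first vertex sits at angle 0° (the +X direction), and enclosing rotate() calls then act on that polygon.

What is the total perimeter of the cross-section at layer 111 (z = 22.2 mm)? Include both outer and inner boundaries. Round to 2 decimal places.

At z = 22.2 mm: the r=8 cylinder contributes a regular 12-gon of circumradius 8 (perimeter = 2·12·8.000·sin(180°/12) = 49.69 mm); the cylinder at (11.5, 5.5) is not intersected at this z (z outside [5, 13]); the cube at (3, 14) is present — its section is the full 28×28 rectangle (perimeter 112.00 mm); Combining (union): the 2 present regions are separate (no shared area or edge), so areas and boundary lengths simply add and each stays a separate island — boundary = 161.69 mm; (whole slice rotated 65° about Z — lengths, areas and connectivity unchanged). Overall, the cross-section has 2 separate islands. Total boundary length (outer) = 161.69 mm.

161.69 mm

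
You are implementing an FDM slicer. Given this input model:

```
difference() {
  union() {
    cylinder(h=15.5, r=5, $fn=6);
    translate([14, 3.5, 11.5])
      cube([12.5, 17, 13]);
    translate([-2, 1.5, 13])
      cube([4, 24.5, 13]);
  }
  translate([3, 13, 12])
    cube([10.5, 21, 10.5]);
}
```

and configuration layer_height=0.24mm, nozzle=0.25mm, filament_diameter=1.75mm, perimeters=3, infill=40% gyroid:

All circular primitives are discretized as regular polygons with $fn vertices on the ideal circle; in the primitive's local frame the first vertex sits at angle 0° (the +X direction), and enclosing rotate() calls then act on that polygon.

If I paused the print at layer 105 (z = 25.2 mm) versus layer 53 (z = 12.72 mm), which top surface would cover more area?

layer 53 (z = 12.72 mm)

Layer 105 (z = 25.2): the cylinder is not intersected at this z (z outside [0, 15.5]); the cube at (14, 3.5) does not reach this height (z outside [11.5, 24.5]); the 4×24.5 cube at (-2, 1.5) contributes its full rectangle (area 98.00 mm²); Taking the union: only the 4×24.5 cube at (-2, 1.5) is present, so the union is just that shape — area = 98.00 mm²; the cube at (3, 13) does not reach this height (z outside [12, 22.5]); After the difference (first − rest): none of the subtracted shapes is present at this height, so the result so far is unchanged — area = 98.00 mm². So its area = 98.00 mm². Layer 53 (z = 12.72): the cylinder: section is a regular 6-gon, circumradius r=5 (area = (6/2)·5.000²·sin(360°/6) = 64.95 mm²); the cube at (14, 3.5) is present — its section is the full 12.5×17 rectangle (area 212.50 mm²); the cube at (-2, 1.5) is not intersected at this z (z outside [13, 26]); Merging all regions: the 2 present regions are separate (no shared area or edge), so areas and boundary lengths simply add and each stays a separate island — area = 277.45 mm²; the cube at (3, 13) (footprint 10.5×21) is included at this height (area 220.50 mm²); Taking the first minus the rest: starting from that combined region (277.45 mm²), the 10.5×21 cube at (3, 13) misses the remaining region (no effect) — area = 277.45 mm². So its area = 277.45 mm². Layer 53 is larger (277.45 vs 98.00 mm²).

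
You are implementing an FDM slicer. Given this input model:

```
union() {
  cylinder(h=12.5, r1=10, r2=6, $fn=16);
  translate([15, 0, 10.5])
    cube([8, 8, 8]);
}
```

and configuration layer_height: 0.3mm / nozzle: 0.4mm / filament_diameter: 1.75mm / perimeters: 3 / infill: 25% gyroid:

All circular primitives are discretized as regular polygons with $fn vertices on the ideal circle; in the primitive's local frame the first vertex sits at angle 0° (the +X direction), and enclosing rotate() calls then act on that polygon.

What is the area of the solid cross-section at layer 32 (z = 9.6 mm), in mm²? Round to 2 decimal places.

146.94 mm²

At z = 9.6 mm: the cone: at t=0.768 of its height the radius interpolates to r₁+(r₂−r₁)t = 6.928, giving a regular 16-gon of that circumradius (area = (16/2)·6.928²·sin(360°/16) = 146.94 mm²); the cube at (15, 0) is absent (z outside [10.5, 18.5]); Merging all regions: only the cone is present, so the union is just that shape — area = 146.94 mm². Overall, the cross-section is a single solid region. Net area = 146.94 mm².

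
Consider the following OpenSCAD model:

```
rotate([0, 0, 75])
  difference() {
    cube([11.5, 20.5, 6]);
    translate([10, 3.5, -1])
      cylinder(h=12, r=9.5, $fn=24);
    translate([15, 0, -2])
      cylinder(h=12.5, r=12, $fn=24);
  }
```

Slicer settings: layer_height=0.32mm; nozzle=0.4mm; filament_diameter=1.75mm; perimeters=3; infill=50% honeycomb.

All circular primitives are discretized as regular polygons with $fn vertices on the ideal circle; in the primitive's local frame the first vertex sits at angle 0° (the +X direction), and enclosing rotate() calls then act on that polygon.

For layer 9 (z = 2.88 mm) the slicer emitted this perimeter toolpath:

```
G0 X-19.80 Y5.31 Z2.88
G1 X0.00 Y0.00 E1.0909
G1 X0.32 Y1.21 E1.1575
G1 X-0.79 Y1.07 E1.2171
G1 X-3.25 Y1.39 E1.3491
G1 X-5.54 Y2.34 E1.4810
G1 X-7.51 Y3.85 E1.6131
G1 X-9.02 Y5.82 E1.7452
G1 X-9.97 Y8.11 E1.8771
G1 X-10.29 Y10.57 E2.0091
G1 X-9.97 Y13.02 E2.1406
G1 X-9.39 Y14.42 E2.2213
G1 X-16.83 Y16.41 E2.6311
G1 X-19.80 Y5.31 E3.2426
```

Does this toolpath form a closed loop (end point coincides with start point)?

yes

Start point (G0): (-19.80, 5.31). End point (last G1): the path returns to the start — closed.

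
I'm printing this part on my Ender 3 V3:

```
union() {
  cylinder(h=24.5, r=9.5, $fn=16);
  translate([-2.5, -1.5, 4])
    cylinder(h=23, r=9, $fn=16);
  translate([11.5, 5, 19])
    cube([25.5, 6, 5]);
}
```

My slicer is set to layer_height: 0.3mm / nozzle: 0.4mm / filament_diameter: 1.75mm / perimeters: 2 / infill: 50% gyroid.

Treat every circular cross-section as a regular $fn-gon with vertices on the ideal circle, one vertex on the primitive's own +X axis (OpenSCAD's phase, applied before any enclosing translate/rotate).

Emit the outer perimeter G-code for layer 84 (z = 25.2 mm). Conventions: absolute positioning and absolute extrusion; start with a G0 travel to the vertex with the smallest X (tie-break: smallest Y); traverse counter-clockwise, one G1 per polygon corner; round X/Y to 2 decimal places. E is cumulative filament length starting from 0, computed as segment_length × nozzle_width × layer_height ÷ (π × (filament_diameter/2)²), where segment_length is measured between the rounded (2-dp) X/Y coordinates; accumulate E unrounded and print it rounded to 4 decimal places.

At z = 25.2 mm: the cylinder does not reach this height (z outside [0, 24.5]); the r=9 cylinder at (-2.5, -1.5) gives a regular 16-gon of circumradius 9 (constant along its height); the cube at (11.5, 5) is not intersected at this z (z outside [19, 24]); Merging all regions: only the r=9 cylinder at (-2.5, -1.5) is present, so the union is just that shape — 1 connected region. The outline is a single polygon with 16 vertices. Extrusion per mm of travel: 0.4 × 0.3 / (π × 0.875²) = 0.049890. Accumulating E over each segment gives final E = 2.8017.

G0 X-11.50 Y-1.50 Z25.20
G1 X-10.81 Y-4.94 E0.1750
G1 X-8.86 Y-7.86 E0.3502
G1 X-5.94 Y-9.81 E0.5254
G1 X-2.50 Y-10.50 E0.7004
G1 X0.94 Y-9.81 E0.8755
G1 X3.86 Y-7.86 E1.0507
G1 X5.81 Y-4.94 E1.2258
G1 X6.50 Y-1.50 E1.4009
G1 X5.81 Y1.94 E1.5759
G1 X3.86 Y4.86 E1.7511
G1 X0.94 Y6.81 E1.9263
G1 X-2.50 Y7.50 E2.1013
G1 X-5.94 Y6.81 E2.2763
G1 X-8.86 Y4.86 E2.4515
G1 X-10.81 Y1.94 E2.6267
G1 X-11.50 Y-1.50 E2.8017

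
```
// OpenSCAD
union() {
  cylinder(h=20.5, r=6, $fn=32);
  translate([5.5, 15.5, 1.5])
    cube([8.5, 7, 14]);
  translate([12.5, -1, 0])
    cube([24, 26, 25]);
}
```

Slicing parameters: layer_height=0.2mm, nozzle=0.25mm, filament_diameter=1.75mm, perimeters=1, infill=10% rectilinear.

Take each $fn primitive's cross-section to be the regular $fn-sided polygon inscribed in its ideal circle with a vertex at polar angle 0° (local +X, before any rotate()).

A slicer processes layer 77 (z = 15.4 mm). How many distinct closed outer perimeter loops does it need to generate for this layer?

At z = 15.4 mm: the r=6 cylinder gives a regular 32-gon of circumradius 6 (constant along its height); the cube at (5.5, 15.5) (footprint 8.5×7) is included at this height; the cube at (12.5, -1) is present — its section is the full 24×26 rectangle; Combining (union): the regions partially overlap (shared area 10.50 mm²), so overlapping operands fuse into one piece — 2 connected regions. The result has 2 disconnected regions.

2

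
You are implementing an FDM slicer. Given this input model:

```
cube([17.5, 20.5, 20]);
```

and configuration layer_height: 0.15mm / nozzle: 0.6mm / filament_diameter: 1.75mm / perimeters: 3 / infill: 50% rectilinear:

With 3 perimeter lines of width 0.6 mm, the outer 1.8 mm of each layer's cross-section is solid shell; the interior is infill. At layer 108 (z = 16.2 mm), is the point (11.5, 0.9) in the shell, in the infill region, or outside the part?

shell

At z = 16.2 mm: the 17.5×20.5 cube contributes its full rectangle. Overall, the cross-section is a single solid region. The nearest boundary edge runs (0.00, 0.00)→(17.50, 0.00); distance from the point to it = 0.90 mm. The point is inside the cross-section, 0.90 mm from the nearest boundary — within the 1.8 mm shell band (3 × 0.6).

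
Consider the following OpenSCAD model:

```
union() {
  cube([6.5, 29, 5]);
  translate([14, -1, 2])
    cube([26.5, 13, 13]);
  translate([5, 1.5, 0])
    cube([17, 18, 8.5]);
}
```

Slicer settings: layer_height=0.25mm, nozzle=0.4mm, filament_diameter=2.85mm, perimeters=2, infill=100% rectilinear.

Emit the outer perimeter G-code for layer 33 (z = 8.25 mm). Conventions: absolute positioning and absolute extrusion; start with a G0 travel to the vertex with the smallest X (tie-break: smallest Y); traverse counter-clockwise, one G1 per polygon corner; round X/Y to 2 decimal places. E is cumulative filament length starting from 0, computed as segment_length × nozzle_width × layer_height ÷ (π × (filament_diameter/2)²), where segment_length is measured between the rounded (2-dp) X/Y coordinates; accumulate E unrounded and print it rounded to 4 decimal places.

G0 X5.00 Y1.50 Z8.25
G1 X14.00 Y1.50 E0.1411
G1 X14.00 Y-1.00 E0.1803
G1 X40.50 Y-1.00 E0.5957
G1 X40.50 Y12.00 E0.7994
G1 X22.00 Y12.00 E1.0894
G1 X22.00 Y19.50 E1.2070
G1 X5.00 Y19.50 E1.4735
G1 X5.00 Y1.50 E1.7557

At z = 8.25 mm: the cube is absent (z outside [0, 5]); the 26.5×13 cube at (14, -1) contributes its full rectangle; the cube at (5, 1.5) is present — its section is the full 17×18 rectangle; Merging all regions: the regions partially overlap (shared area 84.00 mm²), so overlapping operands fuse into one piece — 1 connected region. The outline is a single polygon with 8 vertices. Extrusion per mm of travel: 0.4 × 0.25 / (π × 1.425²) = 0.015675. Accumulating E over each segment gives final E = 1.7557.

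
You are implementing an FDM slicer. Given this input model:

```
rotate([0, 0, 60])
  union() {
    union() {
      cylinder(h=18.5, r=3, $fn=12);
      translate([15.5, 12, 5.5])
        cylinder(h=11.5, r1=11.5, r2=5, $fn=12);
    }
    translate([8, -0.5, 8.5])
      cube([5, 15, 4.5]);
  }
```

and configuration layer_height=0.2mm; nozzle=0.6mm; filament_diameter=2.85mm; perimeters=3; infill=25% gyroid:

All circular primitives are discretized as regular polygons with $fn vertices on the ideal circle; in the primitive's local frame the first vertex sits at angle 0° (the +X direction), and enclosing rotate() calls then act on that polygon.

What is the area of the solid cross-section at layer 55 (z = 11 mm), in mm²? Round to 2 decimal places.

At z = 11 mm: the r=3 cylinder gives a regular 12-gon of circumradius 3 (constant along its height) (area = (12/2)·3.000²·sin(360°/12) = 27.00 mm²); the cone at (15.5, 12) (r1=11.5→r2=5) has section circumradius 8.391 here — a regular 12-gon (area = (12/2)·8.391²·sin(360°/12) = 211.24 mm²); Combining (union): the 2 present regions are separate (no shared area or edge), so areas and boundary lengths simply add and each stays a separate island — area = 238.24 mm²; the cube at (8, -0.5) is present — its section is the full 5×15 rectangle (area 75.00 mm²); Merging all regions: the regions partially overlap — summed areas 313.24 mm² minus the doubly-counted overlap 43.69 mm² gives 269.55 mm² — area = 269.55 mm²; (rotated 60° about Z; rotation is an isometry so areas/perimeters/island counts are preserved). Overall, the cross-section has 2 separate islands. Net area = 269.55 mm².

269.55 mm²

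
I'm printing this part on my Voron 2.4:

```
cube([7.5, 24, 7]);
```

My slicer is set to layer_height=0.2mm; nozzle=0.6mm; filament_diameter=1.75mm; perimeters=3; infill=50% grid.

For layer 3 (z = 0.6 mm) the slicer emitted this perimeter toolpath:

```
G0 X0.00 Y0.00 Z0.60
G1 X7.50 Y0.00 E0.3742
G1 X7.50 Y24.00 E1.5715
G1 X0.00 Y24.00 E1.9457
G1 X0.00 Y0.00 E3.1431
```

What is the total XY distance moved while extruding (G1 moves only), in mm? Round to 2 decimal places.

Sum the Euclidean lengths of each G1 segment: total = 63.00 mm.

63.00 mm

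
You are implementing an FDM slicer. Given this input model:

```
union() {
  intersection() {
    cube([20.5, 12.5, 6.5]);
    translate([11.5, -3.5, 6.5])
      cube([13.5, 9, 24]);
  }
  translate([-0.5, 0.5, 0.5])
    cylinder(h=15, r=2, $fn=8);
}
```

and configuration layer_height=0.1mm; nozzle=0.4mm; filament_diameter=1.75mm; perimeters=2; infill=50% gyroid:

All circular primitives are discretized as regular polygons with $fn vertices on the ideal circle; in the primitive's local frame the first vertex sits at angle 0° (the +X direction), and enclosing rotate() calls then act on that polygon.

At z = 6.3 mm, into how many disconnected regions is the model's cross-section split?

1

At z = 6.3 mm: the cube is present — its section is the full 20.5×12.5 rectangle; the cube at (11.5, -3.5) is absent (z outside [6.5, 30.5]); After intersecting: at least one operand is absent at this height, so nothing remains; the r=2 cylinder at (-0.5, 0.5) contributes a regular 8-gon of circumradius 2; Combining (union): only the r=2 cylinder at (-0.5, 0.5) is present, so the union is just that shape — 1 connected region. The result has 1 disconnected region.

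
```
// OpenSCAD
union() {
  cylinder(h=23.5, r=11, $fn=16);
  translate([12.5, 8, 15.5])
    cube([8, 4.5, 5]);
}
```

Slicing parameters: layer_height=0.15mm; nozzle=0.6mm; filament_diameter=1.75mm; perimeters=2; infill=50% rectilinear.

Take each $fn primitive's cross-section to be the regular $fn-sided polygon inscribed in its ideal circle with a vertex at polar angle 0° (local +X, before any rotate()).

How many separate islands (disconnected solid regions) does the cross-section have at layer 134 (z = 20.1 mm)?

2

At z = 20.1 mm: the cylinder: section is a regular 16-gon, circumradius r=11; the cube at (12.5, 8) (footprint 8×4.5) is included at this height; Merging all regions: the 2 present regions are separate (no shared area or edge), so areas and boundary lengths simply add and each stays a separate island — 2 connected regions. Overall, the cross-section has 2 separate islands. Island count = 2.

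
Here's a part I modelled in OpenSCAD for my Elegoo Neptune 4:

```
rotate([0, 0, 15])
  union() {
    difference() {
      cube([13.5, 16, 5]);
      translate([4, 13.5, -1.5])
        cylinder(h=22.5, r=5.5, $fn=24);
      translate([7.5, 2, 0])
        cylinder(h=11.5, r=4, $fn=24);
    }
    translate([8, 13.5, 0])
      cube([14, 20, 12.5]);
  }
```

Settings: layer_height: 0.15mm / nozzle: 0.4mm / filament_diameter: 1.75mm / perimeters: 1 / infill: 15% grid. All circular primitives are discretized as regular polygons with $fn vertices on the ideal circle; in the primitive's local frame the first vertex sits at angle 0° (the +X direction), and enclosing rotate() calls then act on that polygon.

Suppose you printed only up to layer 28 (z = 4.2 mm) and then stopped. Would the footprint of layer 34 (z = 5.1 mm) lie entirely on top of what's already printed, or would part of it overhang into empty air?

entirely on top

Compare the two slices. At z = 4.2: the 13.5×16 cube contributes its full rectangle (area 216.00 mm²); the r=5.5 cylinder at (4, 13.5) gives a regular 24-gon of circumradius 5.5 (constant along its height) (area = (24/2)·5.500²·sin(360°/24) = 93.95 mm²); the cylinder at (7.5, 2): section is a regular 24-gon, circumradius r=4 (area = (24/2)·4.000²·sin(360°/24) = 49.69 mm²); After the difference (first − rest): starting from the 13.5×16 cube (216.00 mm²), the r=5.5 cylinder at (4, 13.5) partially overlaps it — only the 66.39 mm² overlap (of its 93.95 mm²) is removed, clipping the outline; the r=4 cylinder at (7.5, 2) partially overlaps it — only the 40.06 mm² overlap (of its 49.69 mm²) is removed, clipping the outline — area = 109.55 mm²; the 14×20 cube at (8, 13.5) contributes its full rectangle (area 280.00 mm²); Taking the union: the regions partially overlap — summed areas 389.55 mm² minus the doubly-counted overlap 10.58 mm² gives 378.98 mm² — area = 378.98 mm²; (rotated 15° about Z; rotation is an isometry so areas/perimeters/island counts are preserved). At z = 5.1: the cube is absent (z outside [0, 5]); the r=5.5 cylinder at (4, 13.5) gives a regular 24-gon of circumradius 5.5 (constant along its height) (area = (24/2)·5.500²·sin(360°/24) = 93.95 mm²); the r=4 cylinder at (7.5, 2) gives a regular 24-gon of circumradius 4 (constant along its height) (area = (24/2)·4.000²·sin(360°/24) = 49.69 mm²); Subtracting the remaining from the first: the first operand is absent here, so nothing remains; the cube at (8, 13.5) (footprint 14×20) is included at this height (area 280.00 mm²); Taking the union: only the 14×20 cube at (8, 13.5) is present, so the union is just that shape — area = 280.00 mm²; (whole slice rotated 15° about Z — lengths, areas and connectivity unchanged). Checking containment: the cross-section at z = 5.1 is a subset of the cross-section at z = 4.2.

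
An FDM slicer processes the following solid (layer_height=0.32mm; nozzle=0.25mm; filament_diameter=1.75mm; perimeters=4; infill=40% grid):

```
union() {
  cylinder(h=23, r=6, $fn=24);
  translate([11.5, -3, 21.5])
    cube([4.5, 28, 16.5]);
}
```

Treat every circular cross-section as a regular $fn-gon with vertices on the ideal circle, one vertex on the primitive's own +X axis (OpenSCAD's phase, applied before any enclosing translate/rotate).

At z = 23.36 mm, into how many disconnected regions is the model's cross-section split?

At z = 23.36 mm: the cylinder is absent (z outside [0, 23]); the cube at (11.5, -3) is present — its section is the full 4.5×28 rectangle; Combining (union): only the 4.5×28 cube at (11.5, -3) is present, so the union is just that shape — 1 connected region. The result has 1 disconnected region.

1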